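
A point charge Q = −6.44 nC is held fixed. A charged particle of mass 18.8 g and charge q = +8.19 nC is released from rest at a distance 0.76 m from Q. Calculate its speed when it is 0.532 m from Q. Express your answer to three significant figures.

5.33×10⁻³ m/s

Only the electrostatic force acts, so mechanical energy is conserved: ½mv² = U₁ − U₂ = kQq(1/r₁ − 1/r₂).
U₁ − U₂ = (8.99×10⁹ N·m²/C²)(-6.44×10⁻⁹ C)(8.19×10⁻⁹ C)(1/0.760 − 1/0.532) = 2.67×10⁻⁷ J.
v = √(2·2.67×10⁻⁷/0.0188) = 5.33×10⁻³ m/s.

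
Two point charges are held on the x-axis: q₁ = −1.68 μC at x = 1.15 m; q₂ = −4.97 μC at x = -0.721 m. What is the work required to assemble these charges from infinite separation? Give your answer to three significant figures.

0.0401 J

The assembly work is the sum of pairwise potential energies, U = Σ_{i<j} kqᵢqⱼ/rᵢⱼ.
Pair separations: r₁₂ = 1.87 m.
U = (0.0401) = 0.0401 J.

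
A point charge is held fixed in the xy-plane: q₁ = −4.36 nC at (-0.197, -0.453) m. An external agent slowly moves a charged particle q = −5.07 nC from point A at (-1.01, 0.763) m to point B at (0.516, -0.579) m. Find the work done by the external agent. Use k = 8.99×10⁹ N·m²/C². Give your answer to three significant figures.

For quasistatic motion the external work equals the change in potential energy: W_ext = qΔV = q(V_B − V_A).
At A: distance to the source charge is 1.46 m; V_A = kq₁/r = -26.8 V.
At B: distance to the source charge is 0.724 m; V_B = kq₁/r = -54.1 V.
ΔV = V_B − V_A = -27.3 V.
W_ext = qΔV = (-5.07×10⁻⁹ C)(-27.3 V) = 1.39×10⁻⁷ J.

1.39×10⁻⁷ J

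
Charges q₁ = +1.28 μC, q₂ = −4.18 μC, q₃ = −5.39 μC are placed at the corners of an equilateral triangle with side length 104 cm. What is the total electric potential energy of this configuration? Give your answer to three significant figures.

0.0889 J

The assembly work is the sum of pairwise potential energies, U = Σ_{i<j} kqᵢqⱼ/rᵢⱼ.
All three pair separations equal the side length, 1.04 m.
U = (-0.0463) + (-0.0596) + (0.195) = 0.0889 J.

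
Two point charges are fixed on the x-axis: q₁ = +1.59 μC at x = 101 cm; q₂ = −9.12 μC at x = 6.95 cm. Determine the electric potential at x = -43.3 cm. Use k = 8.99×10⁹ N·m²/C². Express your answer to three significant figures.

-1.53×10⁵ V

The total potential is the scalar sum of each charge's contribution, V = Σ kqᵢ/rᵢ.
Distances from the field point to each charge: r₁ = 1.44 m, r₂ = 0.502 m.
V = k[(1.59×10⁻⁶)/(1.44) + (-9.12×10⁻⁶)/(0.502)] = -1.53×10⁵ V.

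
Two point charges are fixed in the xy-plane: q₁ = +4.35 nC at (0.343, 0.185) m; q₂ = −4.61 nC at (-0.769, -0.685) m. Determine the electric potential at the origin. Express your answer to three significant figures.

60.1 V

Electric potential is a scalar, so the contributions from each charge add algebraically: V = Σ kqᵢ/rᵢ.
Distances from the field point to each charge: r₁ = 0.390 m, r₂ = 1.03 m.
V = k[(4.35×10⁻⁹)/(0.390) + (-4.61×10⁻⁹)/(1.03)] = 60.1 V.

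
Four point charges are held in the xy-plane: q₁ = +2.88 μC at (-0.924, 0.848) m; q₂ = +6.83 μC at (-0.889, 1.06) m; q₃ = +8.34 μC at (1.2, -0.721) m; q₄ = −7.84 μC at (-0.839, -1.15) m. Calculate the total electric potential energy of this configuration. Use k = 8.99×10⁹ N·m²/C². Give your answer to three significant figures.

0.490 J

The work to assemble the configuration equals its total potential energy, U = Σ kqᵢqⱼ/rᵢⱼ over all pairs.
Pair separations: r₁₂ = 0.215 m, r₁₃ = 2.64 m, r₁₄ = 2.00 m, r₂₃ = 2.75 m, r₂₄ = 2.21 m, r₃₄ = 2.08 m.
Summing all 6 pair terms gives U = 0.490 J.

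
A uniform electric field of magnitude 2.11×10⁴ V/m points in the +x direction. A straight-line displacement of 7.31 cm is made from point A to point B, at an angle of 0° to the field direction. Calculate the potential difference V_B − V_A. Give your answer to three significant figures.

Only the component of displacement along E changes the potential: ΔV = −E·d·cosθ.
ΔV = −(2.11×10⁴ V/m)(0.0731 m)cos0° = -1540 V.

-1540 V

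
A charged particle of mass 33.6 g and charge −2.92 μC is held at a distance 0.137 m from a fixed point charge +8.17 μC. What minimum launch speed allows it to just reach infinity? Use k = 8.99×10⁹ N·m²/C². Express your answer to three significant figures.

9.65 m/s

To just escape, total mechanical energy must reach zero at infinity: ½mv²_min + U = 0, so ½mv²_min = −U = |kQq|/r.
|U| = |kQq|/r = (8.99×10⁹ N·m²/C²)(8.17×10⁻⁶)(2.92×10⁻⁶)/(0.137) = 1.57 J.
v_min = √(2|U|/m) = √(2·1.57/0.0336) = 9.65 m/s.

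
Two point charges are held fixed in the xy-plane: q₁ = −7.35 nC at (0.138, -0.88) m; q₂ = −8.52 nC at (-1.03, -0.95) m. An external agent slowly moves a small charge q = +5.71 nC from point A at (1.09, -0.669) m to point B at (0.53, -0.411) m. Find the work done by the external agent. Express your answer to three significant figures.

For quasistatic motion the external work equals the change in potential energy: W_ext = qΔV = q(V_B − V_A).
At A: distances to the source charges are 0.975 m, 2.14 m; V_A = Σ kqᵢ/rᵢ = -104 V.
At B: distances to the source charges are 0.611 m, 1.65 m; V_B = Σ kqᵢ/rᵢ = -155 V.
ΔV = V_B − V_A = -50.9 V.
W_ext = qΔV = (5.71×10⁻⁹ C)(-50.9 V) = -2.91×10⁻⁷ J.

-2.91×10⁻⁷ J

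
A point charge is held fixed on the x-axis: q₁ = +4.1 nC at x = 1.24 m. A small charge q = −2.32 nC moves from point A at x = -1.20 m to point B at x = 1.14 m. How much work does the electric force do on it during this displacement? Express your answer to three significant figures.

The work done by the electric force is W_field = −ΔU = −q(V_B − V_A) = q(V_A − V_B).
At A: distance to the source charge is 2.44 m; V_A = kq₁/r = 15.1 V.
At B: distance to the source charge is 0.100 m; V_B = kq₁/r = 369 V.
ΔV = V_B − V_A = 353 V.
W_field = −qΔV = −(-2.32×10⁻⁹ C)(353 V) = 8.20×10⁻⁷ J.

8.20×10⁻⁷ J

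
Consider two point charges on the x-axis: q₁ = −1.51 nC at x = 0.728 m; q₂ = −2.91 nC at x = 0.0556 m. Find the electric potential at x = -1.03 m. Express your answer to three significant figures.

Electric potential is a scalar, so the contributions from each charge add algebraically: V = Σ kqᵢ/rᵢ.
Distances from the field point to each charge: r₁ = 1.76 m, r₂ = 1.09 m.
V = k[(-1.51×10⁻⁹)/(1.76) + (-2.91×10⁻⁹)/(1.09)] = -31.8 V.

-31.8 V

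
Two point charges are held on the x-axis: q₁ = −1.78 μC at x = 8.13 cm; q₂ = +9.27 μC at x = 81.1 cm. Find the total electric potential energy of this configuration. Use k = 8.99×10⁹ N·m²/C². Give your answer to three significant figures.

-0.203 J

The work to assemble the configuration equals its total potential energy, U = Σ kqᵢqⱼ/rᵢⱼ over all pairs.
Pair separations: r₁₂ = 0.730 m.
U = (-0.203) = -0.203 J.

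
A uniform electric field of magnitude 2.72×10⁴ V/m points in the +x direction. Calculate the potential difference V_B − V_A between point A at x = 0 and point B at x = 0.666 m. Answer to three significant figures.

-1.81×10⁴ V

In a uniform field, potential decreases in the direction of E: V_B − V_A = −E·Δx.
V_B − V_A = −(2.72×10⁴ V/m)(0.666 m) = -1.81×10⁴ V.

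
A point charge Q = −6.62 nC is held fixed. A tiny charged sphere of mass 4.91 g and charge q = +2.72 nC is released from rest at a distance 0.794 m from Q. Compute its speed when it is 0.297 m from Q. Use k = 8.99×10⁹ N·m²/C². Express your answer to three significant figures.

0.0118 m/s

Only the electrostatic force acts, so mechanical energy is conserved: ½mv² = U₁ − U₂ = kQq(1/r₁ − 1/r₂).
U₁ − U₂ = (8.99×10⁹ N·m²/C²)(-6.62×10⁻⁹ C)(2.72×10⁻⁹ C)(1/0.794 − 1/0.297) = 3.41×10⁻⁷ J.
v = √(2·3.41×10⁻⁷/4.91×10⁻³) = 0.0118 m/s.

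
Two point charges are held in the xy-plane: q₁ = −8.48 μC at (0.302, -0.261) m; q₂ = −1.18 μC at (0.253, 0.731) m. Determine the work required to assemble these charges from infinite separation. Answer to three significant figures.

The assembly work is the sum of pairwise potential energies, U = Σ_{i<j} kqᵢqⱼ/rᵢⱼ.
Pair separations: r₁₂ = 0.993 m.
U = (0.0906) = 0.0906 J.

0.0906 J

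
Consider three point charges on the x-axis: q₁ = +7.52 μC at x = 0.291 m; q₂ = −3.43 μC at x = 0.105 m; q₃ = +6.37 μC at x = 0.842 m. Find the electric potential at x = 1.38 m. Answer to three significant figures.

Electric potential is a scalar, so the contributions from each charge add algebraically: V = Σ kqᵢ/rᵢ.
Distances from the field point to each charge: r₁ = 1.09 m, r₂ = 1.27 m, r₃ = 0.538 m.
V = k[(7.52×10⁻⁶)/(1.09) + (-3.43×10⁻⁶)/(1.27) + (6.37×10⁻⁶)/(0.538)] = 1.44×10⁵ V.

1.44×10⁵ V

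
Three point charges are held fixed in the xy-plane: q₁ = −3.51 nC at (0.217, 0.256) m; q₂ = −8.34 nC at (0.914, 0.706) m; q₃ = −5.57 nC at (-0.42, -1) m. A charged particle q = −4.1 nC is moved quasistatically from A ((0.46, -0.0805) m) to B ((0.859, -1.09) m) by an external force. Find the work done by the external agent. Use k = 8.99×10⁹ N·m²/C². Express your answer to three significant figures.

For quasistatic motion the external work equals the change in potential energy: W_ext = qΔV = q(V_B − V_A).
At A: distances to the source charges are 0.415 m, 0.908 m, 1.27 m; V_A = Σ kqᵢ/rᵢ = -198 V.
At B: distances to the source charges are 1.49 m, 1.80 m, 1.28 m; V_B = Σ kqᵢ/rᵢ = -102 V.
ΔV = V_B − V_A = 96.0 V.
W_ext = qΔV = (-4.10×10⁻⁹ C)(96.0 V) = -3.94×10⁻⁷ J.

-3.94×10⁻⁷ J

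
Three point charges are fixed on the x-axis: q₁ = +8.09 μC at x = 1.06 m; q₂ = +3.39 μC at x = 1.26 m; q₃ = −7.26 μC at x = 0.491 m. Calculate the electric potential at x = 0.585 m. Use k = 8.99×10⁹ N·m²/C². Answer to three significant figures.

Electric potential is a scalar, so the contributions from each charge add algebraically: V = Σ kqᵢ/rᵢ.
Distances from the field point to each charge: r₁ = 0.475 m, r₂ = 0.675 m, r₃ = 0.0940 m.
V = k[(8.09×10⁻⁶)/(0.475) + (3.39×10⁻⁶)/(0.675) + (-7.26×10⁻⁶)/(0.0940)] = -4.96×10⁵ V.

-4.96×10⁵ V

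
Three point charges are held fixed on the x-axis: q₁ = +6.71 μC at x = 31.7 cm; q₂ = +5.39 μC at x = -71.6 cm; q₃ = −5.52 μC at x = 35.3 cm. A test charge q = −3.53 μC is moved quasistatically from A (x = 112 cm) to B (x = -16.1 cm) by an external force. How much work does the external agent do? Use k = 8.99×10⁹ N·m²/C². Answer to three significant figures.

For quasistatic motion the external work equals the change in potential energy: W_ext = qΔV = q(V_B − V_A).
At A: distances to the source charges are 0.803 m, 1.84 m, 0.767 m; V_A = Σ kqᵢ/rᵢ = 3.68×10⁴ V.
At B: distances to the source charges are 0.478 m, 0.555 m, 0.514 m; V_B = Σ kqᵢ/rᵢ = 1.17×10⁵ V.
ΔV = V_B − V_A = 8.01×10⁴ V.
W_ext = qΔV = (-3.53×10⁻⁶ C)(8.01×10⁴ V) = -0.283 J.

-0.283 J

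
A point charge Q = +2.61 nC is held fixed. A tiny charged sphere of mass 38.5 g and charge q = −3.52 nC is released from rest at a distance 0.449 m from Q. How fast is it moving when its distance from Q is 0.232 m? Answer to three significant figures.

Only the electrostatic force acts, so mechanical energy is conserved: ½mv² = U₁ − U₂ = kQq(1/r₁ − 1/r₂).
U₁ − U₂ = (8.99×10⁹ N·m²/C²)(2.61×10⁻⁹ C)(-3.52×10⁻⁹ C)(1/0.449 − 1/0.232) = 1.72×10⁻⁷ J.
v = √(2·1.72×10⁻⁷/0.0385) = 2.99×10⁻³ m/s.

2.99×10⁻³ m/s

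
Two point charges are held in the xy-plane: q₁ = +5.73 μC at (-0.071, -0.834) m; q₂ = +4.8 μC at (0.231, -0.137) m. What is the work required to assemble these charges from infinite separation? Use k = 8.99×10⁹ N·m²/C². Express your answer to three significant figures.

0.326 J

The assembly work is the sum of pairwise potential energies, U = Σ_{i<j} kqᵢqⱼ/rᵢⱼ.
Pair separations: r₁₂ = 0.760 m.
U = (0.326) = 0.326 J.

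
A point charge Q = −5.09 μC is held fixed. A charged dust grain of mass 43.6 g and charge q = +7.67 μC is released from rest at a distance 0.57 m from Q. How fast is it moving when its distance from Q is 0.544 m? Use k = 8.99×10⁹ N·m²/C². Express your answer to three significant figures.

Only the electrostatic force acts, so mechanical energy is conserved: ½mv² = U₁ − U₂ = kQq(1/r₁ − 1/r₂).
U₁ − U₂ = (8.99×10⁹ N·m²/C²)(-5.09×10⁻⁶ C)(7.67×10⁻⁶ C)(1/0.570 − 1/0.544) = 0.0294 J.
v = √(2·0.0294/0.0436) = 1.16 m/s.

1.16 m/s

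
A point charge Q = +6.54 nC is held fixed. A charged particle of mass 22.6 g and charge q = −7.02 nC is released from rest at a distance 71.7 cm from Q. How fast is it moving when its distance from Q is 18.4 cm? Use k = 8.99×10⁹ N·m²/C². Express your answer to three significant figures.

0.0121 m/s

Only the electrostatic force acts, so mechanical energy is conserved: ½mv² = U₁ − U₂ = kQq(1/r₁ − 1/r₂).
U₁ − U₂ = (8.99×10⁹ N·m²/C²)(6.54×10⁻⁹ C)(-7.02×10⁻⁹ C)(1/0.717 − 1/0.184) = 1.67×10⁻⁶ J.
v = √(2·1.67×10⁻⁶/0.0226) = 0.0121 m/s.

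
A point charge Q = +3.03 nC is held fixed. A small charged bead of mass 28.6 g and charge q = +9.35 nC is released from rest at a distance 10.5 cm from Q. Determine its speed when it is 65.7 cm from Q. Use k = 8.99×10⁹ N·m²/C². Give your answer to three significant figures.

0.0119 m/s

Only the electrostatic force acts, so mechanical energy is conserved: ½mv² = U₁ − U₂ = kQq(1/r₁ − 1/r₂).
U₁ − U₂ = (8.99×10⁹ N·m²/C²)(3.03×10⁻⁹ C)(9.35×10⁻⁹ C)(1/0.105 − 1/0.657) = 2.04×10⁻⁶ J.
v = √(2·2.04×10⁻⁶/0.0286) = 0.0119 m/s.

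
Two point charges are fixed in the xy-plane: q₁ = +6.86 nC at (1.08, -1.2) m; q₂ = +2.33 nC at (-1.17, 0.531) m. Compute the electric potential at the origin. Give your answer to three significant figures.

54.5 V

The total potential is the scalar sum of each charge's contribution, V = Σ kqᵢ/rᵢ.
Distances from the field point to each charge: r₁ = 1.61 m, r₂ = 1.28 m.
V = k[(6.86×10⁻⁹)/(1.61) + (2.33×10⁻⁹)/(1.28)] = 54.5 V.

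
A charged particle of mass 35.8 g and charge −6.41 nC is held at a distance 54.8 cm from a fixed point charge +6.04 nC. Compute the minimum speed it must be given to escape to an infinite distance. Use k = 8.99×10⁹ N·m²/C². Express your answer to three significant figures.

5.96×10⁻³ m/s

To just escape, total mechanical energy must reach zero at infinity: ½mv²_min + U = 0, so ½mv²_min = −U = |kQq|/r.
|U| = |kQq|/r = (8.99×10⁹ N·m²/C²)(6.04×10⁻⁹)(6.41×10⁻⁹)/(0.548) = 6.35×10⁻⁷ J.
v_min = √(2|U|/m) = √(2·6.35×10⁻⁷/0.0358) = 5.96×10⁻³ m/s.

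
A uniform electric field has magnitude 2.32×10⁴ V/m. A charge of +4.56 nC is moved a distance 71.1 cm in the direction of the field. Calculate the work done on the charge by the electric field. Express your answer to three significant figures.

7.52×10⁻⁵ J

The potential change for a displacement 71.1 cm in the direction of the field is ΔV = −Ed = -1.65×10⁴ V.
W_field = −qΔV = 7.52×10⁻⁵ J.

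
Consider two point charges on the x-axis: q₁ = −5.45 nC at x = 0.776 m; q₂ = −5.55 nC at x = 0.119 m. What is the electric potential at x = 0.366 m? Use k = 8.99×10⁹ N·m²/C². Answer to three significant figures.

-322 V

Electric potential is a scalar, so the contributions from each charge add algebraically: V = Σ kqᵢ/rᵢ.
Distances from the field point to each charge: r₁ = 0.410 m, r₂ = 0.247 m.
V = k[(-5.45×10⁻⁹)/(0.410) + (-5.55×10⁻⁹)/(0.247)] = -322 V.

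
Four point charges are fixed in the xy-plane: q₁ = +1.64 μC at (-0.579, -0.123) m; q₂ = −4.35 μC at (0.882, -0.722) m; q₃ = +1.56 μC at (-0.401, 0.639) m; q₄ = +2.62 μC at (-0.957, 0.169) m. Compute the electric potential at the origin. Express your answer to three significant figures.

3.34×10⁴ V

The total potential is the scalar sum of each charge's contribution, V = Σ kqᵢ/rᵢ.
Distances from the field point to each charge: r₁ = 0.592 m, r₂ = 1.14 m, r₃ = 0.754 m, r₄ = 0.972 m.
V = k[(1.64×10⁻⁶)/(0.592) + (-4.35×10⁻⁶)/(1.14) + (1.56×10⁻⁶)/(0.754) + (2.62×10⁻⁶)/(0.972)] = 3.34×10⁴ V.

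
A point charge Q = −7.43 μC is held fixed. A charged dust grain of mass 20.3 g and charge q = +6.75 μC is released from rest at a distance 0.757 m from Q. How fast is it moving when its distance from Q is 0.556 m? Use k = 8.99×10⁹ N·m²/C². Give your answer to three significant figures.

4.61 m/s

Only the electrostatic force acts, so mechanical energy is conserved: ½mv² = U₁ − U₂ = kQq(1/r₁ − 1/r₂).
U₁ − U₂ = (8.99×10⁹ N·m²/C²)(-7.43×10⁻⁶ C)(6.75×10⁻⁶ C)(1/0.757 − 1/0.556) = 0.215 J.
v = √(2·0.215/0.0203) = 4.61 m/s.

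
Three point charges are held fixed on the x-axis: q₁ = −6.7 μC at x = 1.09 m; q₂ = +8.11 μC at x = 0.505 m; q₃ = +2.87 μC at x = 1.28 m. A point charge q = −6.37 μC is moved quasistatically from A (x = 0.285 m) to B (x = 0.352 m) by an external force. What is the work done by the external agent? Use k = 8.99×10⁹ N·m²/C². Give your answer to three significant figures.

For quasistatic motion the external work equals the change in potential energy: W_ext = qΔV = q(V_B − V_A).
At A: distances to the source charges are 0.805 m, 0.220 m, 0.995 m; V_A = Σ kqᵢ/rᵢ = 2.83×10⁵ V.
At B: distances to the source charges are 0.738 m, 0.153 m, 0.928 m; V_B = Σ kqᵢ/rᵢ = 4.23×10⁵ V.
ΔV = V_B − V_A = 1.40×10⁵ V.
W_ext = qΔV = (-6.37×10⁻⁶ C)(1.40×10⁵ V) = -0.893 J.

-0.893 J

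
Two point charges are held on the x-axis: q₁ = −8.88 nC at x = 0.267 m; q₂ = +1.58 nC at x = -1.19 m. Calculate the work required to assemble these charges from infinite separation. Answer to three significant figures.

The work to assemble the configuration equals its total potential energy, U = Σ kqᵢqⱼ/rᵢⱼ over all pairs.
Pair separations: r₁₂ = 1.46 m.
U = (-8.66×10⁻⁸) = -8.66×10⁻⁸ J.

-8.66×10⁻⁸ J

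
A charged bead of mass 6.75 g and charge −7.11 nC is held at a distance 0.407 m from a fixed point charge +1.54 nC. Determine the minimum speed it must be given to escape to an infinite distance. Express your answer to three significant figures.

To just escape, total mechanical energy must reach zero at infinity: ½mv²_min + U = 0, so ½mv²_min = −U = |kQq|/r.
|U| = |kQq|/r = (8.99×10⁹ N·m²/C²)(1.54×10⁻⁹)(7.11×10⁻⁹)/(0.407) = 2.42×10⁻⁷ J.
v_min = √(2|U|/m) = √(2·2.42×10⁻⁷/6.75×10⁻³) = 8.47×10⁻³ m/s.

8.47×10⁻³ m/s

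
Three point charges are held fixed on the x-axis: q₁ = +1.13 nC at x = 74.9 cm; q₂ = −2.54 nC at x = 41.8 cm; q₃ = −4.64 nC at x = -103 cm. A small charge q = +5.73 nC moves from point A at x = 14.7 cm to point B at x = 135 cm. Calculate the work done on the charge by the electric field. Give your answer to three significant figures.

The work done by the electric force is W_field = −ΔU = −q(V_B − V_A) = q(V_A − V_B).
At A: distances to the source charges are 0.602 m, 0.271 m, 1.18 m; V_A = Σ kqᵢ/rᵢ = -103 V.
At B: distances to the source charges are 0.601 m, 0.932 m, 2.38 m; V_B = Σ kqᵢ/rᵢ = -25.1 V.
ΔV = V_B − V_A = 77.7 V.
W_field = −qΔV = −(5.73×10⁻⁹ C)(77.7 V) = -4.45×10⁻⁷ J.

-4.45×10⁻⁷ J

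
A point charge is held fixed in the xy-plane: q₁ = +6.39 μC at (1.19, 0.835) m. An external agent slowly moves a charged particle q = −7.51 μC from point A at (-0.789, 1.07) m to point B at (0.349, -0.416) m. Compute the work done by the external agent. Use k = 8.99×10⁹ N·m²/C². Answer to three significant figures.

For quasistatic motion the external work equals the change in potential energy: W_ext = qΔV = q(V_B − V_A).
At A: distance to the source charge is 1.99 m; V_A = kq₁/r = 2.88×10⁴ V.
At B: distance to the source charge is 1.51 m; V_B = kq₁/r = 3.81×10⁴ V.
ΔV = V_B − V_A = 9280 V.
W_ext = qΔV = (-7.51×10⁻⁶ C)(9280 V) = -0.0697 J.

-0.0697 J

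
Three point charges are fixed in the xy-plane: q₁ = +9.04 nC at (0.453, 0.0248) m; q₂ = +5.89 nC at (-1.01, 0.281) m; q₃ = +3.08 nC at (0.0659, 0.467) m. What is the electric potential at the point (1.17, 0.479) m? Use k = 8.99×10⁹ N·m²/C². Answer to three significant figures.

The total potential is the scalar sum of each charge's contribution, V = Σ kqᵢ/rᵢ.
Distances from the field point to each charge: r₁ = 0.849 m, r₂ = 2.19 m, r₃ = 1.10 m.
V = k[(9.04×10⁻⁹)/(0.849) + (5.89×10⁻⁹)/(2.19) + (3.08×10⁻⁹)/(1.10)] = 145 V.

145 V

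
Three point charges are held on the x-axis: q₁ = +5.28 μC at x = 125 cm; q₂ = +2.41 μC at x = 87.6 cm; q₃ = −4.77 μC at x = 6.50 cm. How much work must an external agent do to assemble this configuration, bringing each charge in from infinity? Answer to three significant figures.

The work to assemble the configuration equals its total potential energy, U = Σ kqᵢqⱼ/rᵢⱼ over all pairs.
Pair separations: r₁₂ = 0.374 m, r₁₃ = 1.19 m, r₂₃ = 0.811 m.
U = (0.306) + (-0.191) + (-0.127) = -0.0126 J.

-0.0126 J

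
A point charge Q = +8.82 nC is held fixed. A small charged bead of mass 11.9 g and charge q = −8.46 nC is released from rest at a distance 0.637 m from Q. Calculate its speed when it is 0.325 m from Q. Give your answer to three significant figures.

0.0130 m/s

Only the electrostatic force acts, so mechanical energy is conserved: ½mv² = U₁ − U₂ = kQq(1/r₁ − 1/r₂).
U₁ − U₂ = (8.99×10⁹ N·m²/C²)(8.82×10⁻⁹ C)(-8.46×10⁻⁹ C)(1/0.637 − 1/0.325) = 1.01×10⁻⁶ J.
v = √(2·1.01×10⁻⁶/0.0119) = 0.0130 m/s.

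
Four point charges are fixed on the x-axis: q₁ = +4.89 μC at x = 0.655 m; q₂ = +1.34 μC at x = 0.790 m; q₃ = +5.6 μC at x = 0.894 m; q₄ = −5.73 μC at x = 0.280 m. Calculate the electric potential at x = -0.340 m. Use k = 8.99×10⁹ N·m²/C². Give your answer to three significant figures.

Electric potential is a scalar, so the contributions from each charge add algebraically: V = Σ kqᵢ/rᵢ.
Distances from the field point to each charge: r₁ = 0.995 m, r₂ = 1.13 m, r₃ = 1.23 m, r₄ = 0.620 m.
V = k[(4.89×10⁻⁶)/(0.995) + (1.34×10⁻⁶)/(1.13) + (5.60×10⁻⁶)/(1.23) + (-5.73×10⁻⁶)/(0.620)] = 1.26×10⁴ V.

1.26×10⁴ V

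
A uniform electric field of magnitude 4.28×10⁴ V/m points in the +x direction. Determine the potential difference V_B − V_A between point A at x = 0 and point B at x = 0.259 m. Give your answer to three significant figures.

In a uniform field, potential decreases in the direction of E: V_B − V_A = −E·Δx.
V_B − V_A = −(4.28×10⁴ V/m)(0.259 m) = -1.11×10⁴ V.

-1.11×10⁴ V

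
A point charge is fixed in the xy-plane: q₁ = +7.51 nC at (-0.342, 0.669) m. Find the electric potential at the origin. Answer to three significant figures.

89.9 V

The total potential is the scalar sum of each charge's contribution, V = Σ kqᵢ/rᵢ.
Distances from the field point to each charge: r₁ = 0.751 m.
V = k[(7.51×10⁻⁹)/(0.751)] = 89.9 V.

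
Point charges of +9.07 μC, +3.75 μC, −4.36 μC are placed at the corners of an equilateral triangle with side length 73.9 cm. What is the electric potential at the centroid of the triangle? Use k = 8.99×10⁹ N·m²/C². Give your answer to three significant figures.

1.78×10⁵ V

The total potential is the scalar sum of each charge's contribution, V = Σ kqᵢ/rᵢ.
The distance from each vertex to the centroid is a/√3 = 0.427 m.
V = k[(9.07×10⁻⁶)/(0.427) + (3.75×10⁻⁶)/(0.427) + (-4.36×10⁻⁶)/(0.427)] = 1.78×10⁵ V.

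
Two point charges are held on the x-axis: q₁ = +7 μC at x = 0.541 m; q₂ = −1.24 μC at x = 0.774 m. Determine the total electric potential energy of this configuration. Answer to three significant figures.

The assembly work is the sum of pairwise potential energies, U = Σ_{i<j} kqᵢqⱼ/rᵢⱼ.
Pair separations: r₁₂ = 0.233 m.
U = (-0.335) = -0.335 J.

-0.335 J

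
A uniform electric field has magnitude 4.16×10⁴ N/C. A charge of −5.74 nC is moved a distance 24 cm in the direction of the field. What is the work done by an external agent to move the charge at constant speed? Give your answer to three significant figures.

The potential change for a displacement 24 cm in the direction of the field is ΔV = −Ed = -9980 V.
W_ext = qΔV = 5.73×10⁻⁵ J.

5.73×10⁻⁵ J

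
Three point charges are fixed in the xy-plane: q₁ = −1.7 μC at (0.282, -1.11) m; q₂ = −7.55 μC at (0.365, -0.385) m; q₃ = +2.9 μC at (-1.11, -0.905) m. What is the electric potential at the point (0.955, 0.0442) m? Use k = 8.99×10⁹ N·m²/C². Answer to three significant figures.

-9.30×10⁴ V

The total potential is the scalar sum of each charge's contribution, V = Σ kqᵢ/rᵢ.
Distances from the field point to each charge: r₁ = 1.34 m, r₂ = 0.730 m, r₃ = 2.27 m.
V = k[(-1.70×10⁻⁶)/(1.34) + (-7.55×10⁻⁶)/(0.730) + (2.90×10⁻⁶)/(2.27)] = -9.30×10⁴ V.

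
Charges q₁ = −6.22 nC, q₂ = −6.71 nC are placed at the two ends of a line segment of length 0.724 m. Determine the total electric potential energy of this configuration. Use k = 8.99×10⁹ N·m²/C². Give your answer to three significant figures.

5.18×10⁻⁷ J

The assembly work is the sum of pairwise potential energies, U = Σ_{i<j} kqᵢqⱼ/rᵢⱼ.
The separation is r = 0.724 m.
U = (5.18×10⁻⁷) = 5.18×10⁻⁷ J.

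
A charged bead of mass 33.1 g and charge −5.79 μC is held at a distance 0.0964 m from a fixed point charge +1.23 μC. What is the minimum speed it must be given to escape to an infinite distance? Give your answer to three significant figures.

To just escape, total mechanical energy must reach zero at infinity: ½mv²_min + U = 0, so ½mv²_min = −U = |kQq|/r.
|U| = |kQq|/r = (8.99×10⁹ N·m²/C²)(1.23×10⁻⁶)(5.79×10⁻⁶)/(0.0964) = 0.664 J.
v_min = √(2|U|/m) = √(2·0.664/0.0331) = 6.33 m/s.

6.33 m/s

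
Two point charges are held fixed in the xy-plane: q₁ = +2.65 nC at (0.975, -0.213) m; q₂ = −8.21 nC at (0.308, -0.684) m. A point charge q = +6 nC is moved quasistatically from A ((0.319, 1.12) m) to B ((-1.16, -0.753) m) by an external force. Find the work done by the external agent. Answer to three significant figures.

For quasistatic motion the external work equals the change in potential energy: W_ext = qΔV = q(V_B − V_A).
At A: distances to the source charges are 1.49 m, 1.80 m; V_A = Σ kqᵢ/rᵢ = -24.9 V.
At B: distances to the source charges are 2.20 m, 1.47 m; V_B = Σ kqᵢ/rᵢ = -39.4 V.
ΔV = V_B − V_A = -14.5 V.
W_ext = qΔV = (6.00×10⁻⁹ C)(-14.5 V) = -8.72×10⁻⁸ J.

-8.72×10⁻⁸ J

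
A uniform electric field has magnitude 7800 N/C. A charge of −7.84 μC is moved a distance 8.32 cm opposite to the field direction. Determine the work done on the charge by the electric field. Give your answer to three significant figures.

5.09×10⁻³ J

The potential change for a displacement 8.32 cm opposite to the field direction is ΔV = +Ed = 649 V.
W_field = −qΔV = 5.09×10⁻³ J.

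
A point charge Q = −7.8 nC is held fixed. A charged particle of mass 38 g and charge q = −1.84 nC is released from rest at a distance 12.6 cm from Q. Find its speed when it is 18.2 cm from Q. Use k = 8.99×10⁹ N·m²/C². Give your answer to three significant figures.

4.07×10⁻³ m/s

Only the electrostatic force acts, so mechanical energy is conserved: ½mv² = U₁ − U₂ = kQq(1/r₁ − 1/r₂).
U₁ − U₂ = (8.99×10⁹ N·m²/C²)(-7.80×10⁻⁹ C)(-1.84×10⁻⁹ C)(1/0.126 − 1/0.182) = 3.15×10⁻⁷ J.
v = √(2·3.15×10⁻⁷/0.0380) = 4.07×10⁻³ m/s.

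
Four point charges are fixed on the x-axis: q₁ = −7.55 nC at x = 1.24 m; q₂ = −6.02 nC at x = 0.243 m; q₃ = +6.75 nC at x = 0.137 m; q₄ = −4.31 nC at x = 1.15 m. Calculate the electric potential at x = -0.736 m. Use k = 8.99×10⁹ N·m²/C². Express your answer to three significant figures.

-40.7 V

Electric potential is a scalar, so the contributions from each charge add algebraically: V = Σ kqᵢ/rᵢ.
Distances from the field point to each charge: r₁ = 1.98 m, r₂ = 0.979 m, r₃ = 0.873 m, r₄ = 1.89 m.
V = k[(-7.55×10⁻⁹)/(1.98) + (-6.02×10⁻⁹)/(0.979) + (6.75×10⁻⁹)/(0.873) + (-4.31×10⁻⁹)/(1.89)] = -40.7 V.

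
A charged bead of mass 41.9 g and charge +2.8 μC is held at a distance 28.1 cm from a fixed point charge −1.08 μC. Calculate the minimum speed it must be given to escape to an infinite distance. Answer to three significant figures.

To just escape, total mechanical energy must reach zero at infinity: ½mv²_min + U = 0, so ½mv²_min = −U = |kQq|/r.
|U| = |kQq|/r = (8.99×10⁹ N·m²/C²)(1.08×10⁻⁶)(2.80×10⁻⁶)/(0.281) = 0.0967 J.
v_min = √(2|U|/m) = √(2·0.0967/0.0419) = 2.15 m/s.

2.15 m/s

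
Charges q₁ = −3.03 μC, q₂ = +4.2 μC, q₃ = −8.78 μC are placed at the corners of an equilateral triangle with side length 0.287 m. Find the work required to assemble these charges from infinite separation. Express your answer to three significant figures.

The assembly work is the sum of pairwise potential energies, U = Σ_{i<j} kqᵢqⱼ/rᵢⱼ.
All three pair separations equal the side length, 0.287 m.
U = (-0.399) + (0.833) + (-1.16) = -0.720 J.

-0.720 J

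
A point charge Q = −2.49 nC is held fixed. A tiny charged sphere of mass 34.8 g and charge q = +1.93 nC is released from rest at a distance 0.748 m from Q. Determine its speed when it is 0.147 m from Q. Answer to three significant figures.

Only the electrostatic force acts, so mechanical energy is conserved: ½mv² = U₁ − U₂ = kQq(1/r₁ − 1/r₂).
U₁ − U₂ = (8.99×10⁹ N·m²/C²)(-2.49×10⁻⁹ C)(1.93×10⁻⁹ C)(1/0.748 − 1/0.147) = 2.36×10⁻⁷ J.
v = √(2·2.36×10⁻⁷/0.0348) = 3.68×10⁻³ m/s.

3.68×10⁻³ m/s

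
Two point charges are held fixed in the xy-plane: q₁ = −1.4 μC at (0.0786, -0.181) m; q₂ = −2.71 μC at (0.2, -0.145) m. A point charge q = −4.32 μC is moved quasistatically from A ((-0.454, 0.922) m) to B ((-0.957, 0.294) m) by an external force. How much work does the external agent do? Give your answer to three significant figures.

4.28×10⁻³ J

For quasistatic motion the external work equals the change in potential energy: W_ext = qΔV = q(V_B − V_A).
At A: distances to the source charges are 1.22 m, 1.25 m; V_A = Σ kqᵢ/rᵢ = -2.97×10⁴ V.
At B: distances to the source charges are 1.14 m, 1.24 m; V_B = Σ kqᵢ/rᵢ = -3.07×10⁴ V.
ΔV = V_B − V_A = -991 V.
W_ext = qΔV = (-4.32×10⁻⁶ C)(-991 V) = 4.28×10⁻³ J.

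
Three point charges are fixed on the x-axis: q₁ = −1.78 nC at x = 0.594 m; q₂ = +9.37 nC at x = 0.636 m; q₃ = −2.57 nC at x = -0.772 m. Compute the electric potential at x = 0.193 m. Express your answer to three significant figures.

126 V

The total potential is the scalar sum of each charge's contribution, V = Σ kqᵢ/rᵢ.
Distances from the field point to each charge: r₁ = 0.401 m, r₂ = 0.443 m, r₃ = 0.965 m.
V = k[(-1.78×10⁻⁹)/(0.401) + (9.37×10⁻⁹)/(0.443) + (-2.57×10⁻⁹)/(0.965)] = 126 V.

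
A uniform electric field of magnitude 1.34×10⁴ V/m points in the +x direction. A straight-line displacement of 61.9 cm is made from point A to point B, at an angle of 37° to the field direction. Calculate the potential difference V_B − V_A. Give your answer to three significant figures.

-6620 V

Only the component of displacement along E changes the potential: ΔV = −E·d·cosθ.
ΔV = −(1.34×10⁴ V/m)(0.619 m)cos37° = -6620 V.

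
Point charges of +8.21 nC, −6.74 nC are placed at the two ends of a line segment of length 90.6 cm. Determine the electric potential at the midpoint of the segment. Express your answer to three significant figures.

The total potential is the scalar sum of each charge's contribution, V = Σ kqᵢ/rᵢ.
Each charge is 0.453 m from the midpoint.
V = k[(8.21×10⁻⁹)/(0.453) + (-6.74×10⁻⁹)/(0.453)] = 29.2 V.

29.2 V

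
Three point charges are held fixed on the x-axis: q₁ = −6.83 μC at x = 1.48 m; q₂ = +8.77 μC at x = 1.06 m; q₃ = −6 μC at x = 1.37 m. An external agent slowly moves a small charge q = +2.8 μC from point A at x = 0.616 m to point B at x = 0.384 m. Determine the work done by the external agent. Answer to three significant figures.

-0.0814 J

For quasistatic motion the external work equals the change in potential energy: W_ext = qΔV = q(V_B − V_A).
At A: distances to the source charges are 0.864 m, 0.444 m, 0.754 m; V_A = Σ kqᵢ/rᵢ = 3.50×10⁴ V.
At B: distances to the source charges are 1.10 m, 0.676 m, 0.986 m; V_B = Σ kqᵢ/rᵢ = 5900 V.
ΔV = V_B − V_A = -2.91×10⁴ V.
W_ext = qΔV = (2.80×10⁻⁶ C)(-2.91×10⁴ V) = -0.0814 J.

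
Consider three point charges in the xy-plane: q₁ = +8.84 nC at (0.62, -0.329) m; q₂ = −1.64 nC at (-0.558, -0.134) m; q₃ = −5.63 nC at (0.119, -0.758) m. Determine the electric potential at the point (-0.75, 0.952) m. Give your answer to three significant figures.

2.62 V

Electric potential is a scalar, so the contributions from each charge add algebraically: V = Σ kqᵢ/rᵢ.
Distances from the field point to each charge: r₁ = 1.88 m, r₂ = 1.10 m, r₃ = 1.92 m.
V = k[(8.84×10⁻⁹)/(1.88) + (-1.64×10⁻⁹)/(1.10) + (-5.63×10⁻⁹)/(1.92)] = 2.62 V.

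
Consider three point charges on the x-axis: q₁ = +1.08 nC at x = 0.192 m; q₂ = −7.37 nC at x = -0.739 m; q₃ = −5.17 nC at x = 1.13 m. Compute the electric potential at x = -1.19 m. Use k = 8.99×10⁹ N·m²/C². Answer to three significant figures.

-160 V

The total potential is the scalar sum of each charge's contribution, V = Σ kqᵢ/rᵢ.
Distances from the field point to each charge: r₁ = 1.38 m, r₂ = 0.451 m, r₃ = 2.32 m.
V = k[(1.08×10⁻⁹)/(1.38) + (-7.37×10⁻⁹)/(0.451) + (-5.17×10⁻⁹)/(2.32)] = -160 V.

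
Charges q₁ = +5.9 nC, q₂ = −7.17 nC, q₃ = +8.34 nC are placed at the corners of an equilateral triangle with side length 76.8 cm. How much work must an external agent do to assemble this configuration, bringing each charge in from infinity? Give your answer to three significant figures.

The assembly work is the sum of pairwise potential energies, U = Σ_{i<j} kqᵢqⱼ/rᵢⱼ.
All three pair separations equal the side length, 0.768 m.
U = (-4.95×10⁻⁷) + (5.76×10⁻⁷) + (-7.00×10⁻⁷) = -6.19×10⁻⁷ J.

-6.19×10⁻⁷ J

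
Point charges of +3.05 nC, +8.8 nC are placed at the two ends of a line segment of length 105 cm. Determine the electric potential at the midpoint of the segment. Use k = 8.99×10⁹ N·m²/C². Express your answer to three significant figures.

The total potential is the scalar sum of each charge's contribution, V = Σ kqᵢ/rᵢ.
Each charge is 0.525 m from the midpoint.
V = k[(3.05×10⁻⁹)/(0.525) + (8.80×10⁻⁹)/(0.525)] = 203 V.

203 V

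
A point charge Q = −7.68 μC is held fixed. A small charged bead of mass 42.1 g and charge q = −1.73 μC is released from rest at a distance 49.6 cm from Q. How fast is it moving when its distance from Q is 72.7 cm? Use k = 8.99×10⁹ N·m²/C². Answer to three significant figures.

1.91 m/s

Only the electrostatic force acts, so mechanical energy is conserved: ½mv² = U₁ − U₂ = kQq(1/r₁ − 1/r₂).
U₁ − U₂ = (8.99×10⁹ N·m²/C²)(-7.68×10⁻⁶ C)(-1.73×10⁻⁶ C)(1/0.496 − 1/0.727) = 0.0765 J.
v = √(2·0.0765/0.0421) = 1.91 m/s.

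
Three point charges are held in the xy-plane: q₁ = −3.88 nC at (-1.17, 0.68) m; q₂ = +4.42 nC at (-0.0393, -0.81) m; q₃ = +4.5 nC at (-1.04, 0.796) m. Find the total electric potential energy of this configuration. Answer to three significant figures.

-8.89×10⁻⁷ J

The work to assemble the configuration equals its total potential energy, U = Σ kqᵢqⱼ/rᵢⱼ over all pairs.
Pair separations: r₁₂ = 1.87 m, r₁₃ = 0.174 m, r₂₃ = 1.89 m.
U = (-8.24×10⁻⁸) + (-9.01×10⁻⁷) + (9.45×10⁻⁸) = -8.89×10⁻⁷ J.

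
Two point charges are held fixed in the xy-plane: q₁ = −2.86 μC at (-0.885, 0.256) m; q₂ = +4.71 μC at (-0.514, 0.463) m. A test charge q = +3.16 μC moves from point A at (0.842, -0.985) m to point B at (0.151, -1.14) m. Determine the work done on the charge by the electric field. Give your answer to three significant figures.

-1.12×10⁻³ J

The work done by the electric force is W_field = −ΔU = −q(V_B − V_A) = q(V_A − V_B).
At A: distances to the source charges are 2.13 m, 1.98 m; V_A = Σ kqᵢ/rᵢ = 9250 V.
At B: distances to the source charges are 1.74 m, 1.74 m; V_B = Σ kqᵢ/rᵢ = 9610 V.
ΔV = V_B − V_A = 354 V.
W_field = −qΔV = −(3.16×10⁻⁶ C)(354 V) = -1.12×10⁻³ J.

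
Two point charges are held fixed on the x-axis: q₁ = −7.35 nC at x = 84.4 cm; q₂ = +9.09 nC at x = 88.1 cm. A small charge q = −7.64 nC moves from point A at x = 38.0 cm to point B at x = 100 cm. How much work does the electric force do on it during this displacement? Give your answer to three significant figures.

1.85×10⁻⁶ J

The work done by the electric force is W_field = −ΔU = −q(V_B − V_A) = q(V_A − V_B).
At A: distances to the source charges are 0.464 m, 0.501 m; V_A = Σ kqᵢ/rᵢ = 20.7 V.
At B: distances to the source charges are 0.156 m, 0.119 m; V_B = Σ kqᵢ/rᵢ = 263 V.
ΔV = V_B − V_A = 242 V.
W_field = −qΔV = −(-7.64×10⁻⁹ C)(242 V) = 1.85×10⁻⁶ J.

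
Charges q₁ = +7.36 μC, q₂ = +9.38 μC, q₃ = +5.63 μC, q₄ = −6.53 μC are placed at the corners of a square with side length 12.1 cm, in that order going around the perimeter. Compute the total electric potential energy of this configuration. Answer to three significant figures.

The assembly work is the sum of pairwise potential energies, U = Σ_{i<j} kqᵢqⱼ/rᵢⱼ.
The four side pairs have separation 0.121 m and the two diagonal pairs 0.171 m.
Summing all 6 pair terms gives U = 1.71 J.

1.71 J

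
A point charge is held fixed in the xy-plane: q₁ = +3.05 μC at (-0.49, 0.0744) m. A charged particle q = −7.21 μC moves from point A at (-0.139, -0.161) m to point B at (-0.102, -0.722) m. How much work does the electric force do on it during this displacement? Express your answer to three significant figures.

-0.245 J

The work done by the electric force is W_field = −ΔU = −q(V_B − V_A) = q(V_A − V_B).
At A: distance to the source charge is 0.423 m; V_A = kq₁/r = 6.49×10⁴ V.
At B: distance to the source charge is 0.886 m; V_B = kq₁/r = 3.10×10⁴ V.
ΔV = V_B − V_A = -3.39×10⁴ V.
W_field = −qΔV = −(-7.21×10⁻⁶ C)(-3.39×10⁴ V) = -0.245 J.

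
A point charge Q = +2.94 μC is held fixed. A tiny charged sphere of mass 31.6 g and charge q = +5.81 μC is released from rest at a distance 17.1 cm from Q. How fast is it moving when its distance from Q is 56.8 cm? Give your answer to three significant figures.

Only the electrostatic force acts, so mechanical energy is conserved: ½mv² = U₁ − U₂ = kQq(1/r₁ − 1/r₂).
U₁ − U₂ = (8.99×10⁹ N·m²/C²)(2.94×10⁻⁶ C)(5.81×10⁻⁶ C)(1/0.171 − 1/0.568) = 0.628 J.
v = √(2·0.628/0.0316) = 6.30 m/s.

6.30 m/s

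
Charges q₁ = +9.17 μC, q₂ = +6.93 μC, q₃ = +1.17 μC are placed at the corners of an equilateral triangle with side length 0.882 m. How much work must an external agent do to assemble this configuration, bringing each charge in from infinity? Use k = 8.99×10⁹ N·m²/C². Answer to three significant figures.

The work to assemble the configuration equals its total potential energy, U = Σ kqᵢqⱼ/rᵢⱼ over all pairs.
All three pair separations equal the side length, 0.882 m.
U = (0.648) + (0.109) + (0.0826) = 0.840 J.

0.840 J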